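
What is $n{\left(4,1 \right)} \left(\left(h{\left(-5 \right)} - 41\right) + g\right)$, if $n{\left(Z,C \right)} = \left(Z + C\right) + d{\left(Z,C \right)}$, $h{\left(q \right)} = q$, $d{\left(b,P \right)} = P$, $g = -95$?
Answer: $-846$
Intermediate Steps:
$n{\left(Z,C \right)} = Z + 2 C$ ($n{\left(Z,C \right)} = \left(Z + C\right) + C = \left(C + Z\right) + C = Z + 2 C$)
$n{\left(4,1 \right)} \left(\left(h{\left(-5 \right)} - 41\right) + g\right) = \left(4 + 2 \cdot 1\right) \left(\left(-5 - 41\right) - 95\right) = \left(4 + 2\right) \left(\left(-5 - 41\right) - 95\right) = 6 \left(-46 - 95\right) = 6 \left(-141\right) = -846$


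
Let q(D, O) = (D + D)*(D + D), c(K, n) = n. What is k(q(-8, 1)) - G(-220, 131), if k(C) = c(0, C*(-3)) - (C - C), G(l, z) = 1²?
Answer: -769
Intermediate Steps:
q(D, O) = 4*D² (q(D, O) = (2*D)*(2*D) = 4*D²)
G(l, z) = 1
k(C) = -3*C (k(C) = C*(-3) - (C - C) = -3*C - 1*0 = -3*C + 0 = -3*C)
k(q(-8, 1)) - G(-220, 131) = -12*(-8)² - 1*1 = -12*64 - 1 = -3*256 - 1 = -768 - 1 = -769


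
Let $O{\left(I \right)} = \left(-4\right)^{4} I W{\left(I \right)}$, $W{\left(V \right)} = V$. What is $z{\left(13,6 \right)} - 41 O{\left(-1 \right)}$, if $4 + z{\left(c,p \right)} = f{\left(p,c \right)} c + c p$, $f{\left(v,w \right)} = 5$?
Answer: $-10357$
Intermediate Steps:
$z{\left(c,p \right)} = -4 + 5 c + c p$ ($z{\left(c,p \right)} = -4 + \left(5 c + c p\right) = -4 + 5 c + c p$)
$O{\left(I \right)} = 256 I^{2}$ ($O{\left(I \right)} = \left(-4\right)^{4} I I = 256 I I = 256 I^{2}$)
$z{\left(13,6 \right)} - 41 O{\left(-1 \right)} = \left(-4 + 5 \cdot 13 + 13 \cdot 6\right) - 41 \cdot 256 \left(-1\right)^{2} = \left(-4 + 65 + 78\right) - 41 \cdot 256 \cdot 1 = 139 - 10496 = -10357$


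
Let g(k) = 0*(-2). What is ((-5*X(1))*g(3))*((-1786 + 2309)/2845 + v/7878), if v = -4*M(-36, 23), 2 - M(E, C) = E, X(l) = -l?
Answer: 0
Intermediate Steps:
g(k) = 0
M(E, C) = 2 - E
v = -152 (v = -4*(2 - 1*(-36)) = -4*(2 + 36) = -4*38 = -152)
((-5*X(1))*g(3))*((-1786 + 2309)/2845 + v/7878) = (-(-5)*0)*((-1786 + 2309)/2845 - 152/7878) = (-5*(-1)*0)*(523*(1/2845) - 152*1/7878) = (5*0)*(523/2845 - 76/3939) = 0*(1843877/11206455) = 0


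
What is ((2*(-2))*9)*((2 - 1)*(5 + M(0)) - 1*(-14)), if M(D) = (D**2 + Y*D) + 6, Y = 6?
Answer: -900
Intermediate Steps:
M(D) = 6 + D**2 + 6*D (M(D) = (D**2 + 6*D) + 6 = 6 + D**2 + 6*D)
((2*(-2))*9)*((2 - 1)*(5 + M(0)) - 1*(-14)) = ((2*(-2))*9)*((2 - 1)*(5 + (6 + 0**2 + 6*0)) - 1*(-14)) = (-4*9)*(1*(5 + (6 + 0 + 0)) + 14) = -36*(1*(5 + 6) + 14) = -36*(1*11 + 14) = -36*(11 + 14) = -36*25 = -900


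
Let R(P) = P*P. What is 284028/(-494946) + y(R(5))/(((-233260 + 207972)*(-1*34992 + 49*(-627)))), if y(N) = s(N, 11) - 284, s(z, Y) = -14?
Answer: -13111059422213/22847269948620 ≈ -0.57386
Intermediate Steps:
R(P) = P**2
y(N) = -298 (y(N) = -14 - 284 = -298)
284028/(-494946) + y(R(5))/(((-233260 + 207972)*(-1*34992 + 49*(-627)))) = 284028/(-494946) - 298*1/((-233260 + 207972)*(-1*34992 + 49*(-627))) = 284028*(-1/494946) - 298*(-1/(25288*(-34992 - 30723))) = -47338/82491 - 298/((-25288*(-65715))) = -47338/82491 - 298/1661800920 = -47338/82491 - 298*1/1661800920 = -47338/82491 - 149/830900460 = -13111059422213/22847269948620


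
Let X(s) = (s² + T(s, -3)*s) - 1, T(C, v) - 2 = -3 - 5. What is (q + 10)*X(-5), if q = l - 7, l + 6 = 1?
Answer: -108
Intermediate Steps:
T(C, v) = -6 (T(C, v) = 2 + (-3 - 5) = 2 - 8 = -6)
l = -5 (l = -6 + 1 = -5)
q = -12 (q = -5 - 7 = -12)
X(s) = -1 + s² - 6*s (X(s) = (s² - 6*s) - 1 = -1 + s² - 6*s)
(q + 10)*X(-5) = (-12 + 10)*(-1 + (-5)² - 6*(-5)) = -2*(-1 + 25 + 30) = -2*54 = -108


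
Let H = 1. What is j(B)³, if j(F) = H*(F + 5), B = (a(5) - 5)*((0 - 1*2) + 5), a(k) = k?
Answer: 125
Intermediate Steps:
B = 0 (B = (5 - 5)*((0 - 1*2) + 5) = 0*((0 - 2) + 5) = 0*(-2 + 5) = 0*3 = 0)
j(F) = 5 + F (j(F) = 1*(F + 5) = 1*(5 + F) = 5 + F)
j(B)³ = (5 + 0)³ = 5³ = 125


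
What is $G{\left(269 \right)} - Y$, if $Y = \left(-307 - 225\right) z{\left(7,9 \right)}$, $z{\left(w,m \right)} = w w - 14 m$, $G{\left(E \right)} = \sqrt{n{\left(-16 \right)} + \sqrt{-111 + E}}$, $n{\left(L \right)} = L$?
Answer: $-40964 + i \sqrt{16 - \sqrt{158}} \approx -40964.0 + 1.8521 i$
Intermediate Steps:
$G{\left(E \right)} = \sqrt{-16 + \sqrt{-111 + E}}$
$z{\left(w,m \right)} = w^{2} - 14 m$
$Y = 40964$ ($Y = \left(-307 - 225\right) \left(7^{2} - 126\right) = - 532 \left(49 - 126\right) = \left(-532\right) \left(-77\right) = 40964$)
$G{\left(269 \right)} - Y = \sqrt{-16 + \sqrt{-111 + 269}} - 40964 = \sqrt{-16 + \sqrt{158}} - 40964 = -40964 + \sqrt{-16 + \sqrt{158}}$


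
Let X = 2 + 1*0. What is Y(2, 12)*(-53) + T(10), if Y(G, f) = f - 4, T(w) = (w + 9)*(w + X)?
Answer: -196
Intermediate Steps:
X = 2 (X = 2 + 0 = 2)
T(w) = (2 + w)*(9 + w) (T(w) = (w + 9)*(w + 2) = (9 + w)*(2 + w) = (2 + w)*(9 + w))
Y(G, f) = -4 + f
Y(2, 12)*(-53) + T(10) = (-4 + 12)*(-53) + (18 + 10² + 11*10) = 8*(-53) + (18 + 100 + 110) = -424 + 228 = -196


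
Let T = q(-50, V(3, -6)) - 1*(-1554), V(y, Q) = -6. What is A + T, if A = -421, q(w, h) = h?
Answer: 1127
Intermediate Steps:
T = 1548 (T = -6 - 1*(-1554) = -6 + 1554 = 1548)
A + T = -421 + 1548 = 1127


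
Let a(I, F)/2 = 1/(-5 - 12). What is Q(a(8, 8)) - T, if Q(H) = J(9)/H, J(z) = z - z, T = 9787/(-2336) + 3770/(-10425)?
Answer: 22167239/4870560 ≈ 4.5513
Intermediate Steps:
a(I, F) = -2/17 (a(I, F) = 2/(-5 - 12) = 2/(-17) = 2*(-1/17) = -2/17)
T = -22167239/4870560 (T = 9787*(-1/2336) + 3770*(-1/10425) = -9787/2336 - 754/2085 = -22167239/4870560 ≈ -4.5513)
J(z) = 0
Q(H) = 0 (Q(H) = 0/H = 0)
Q(a(8, 8)) - T = 0 - 1*(-22167239/4870560) = 0 + 22167239/4870560 = 22167239/4870560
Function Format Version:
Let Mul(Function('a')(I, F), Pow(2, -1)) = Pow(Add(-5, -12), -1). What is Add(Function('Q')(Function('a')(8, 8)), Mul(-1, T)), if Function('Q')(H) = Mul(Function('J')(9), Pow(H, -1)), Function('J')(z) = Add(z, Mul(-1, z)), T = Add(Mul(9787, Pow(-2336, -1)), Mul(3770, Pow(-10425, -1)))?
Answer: Rational(22167239, 4870560) ≈ 4.5513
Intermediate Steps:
Function('a')(I, F) = Rational(-2, 17) (Function('a')(I, F) = Mul(2, Pow(Add(-5, -12), -1)) = Mul(2, Pow(-17, -1)) = Mul(2, Rational(-1, 17)) = Rational(-2, 17))
T = Rational(-22167239, 4870560) (T = Add(Mul(9787, Rational(-1, 2336)), Mul(3770, Rational(-1, 10425))) = Add(Rational(-9787, 2336), Rational(-754, 2085)) = Rational(-22167239, 4870560) ≈ -4.5513)
Function('J')(z) = 0
Function('Q')(H) = 0 (Function('Q')(H) = Mul(0, Pow(H, -1)) = 0)
Add(Function('Q')(Function('a')(8, 8)), Mul(-1, T)) = Add(0, Mul(-1, Rational(-22167239, 4870560))) = Add(0, Rational(22167239, 4870560)) = Rational(22167239, 4870560)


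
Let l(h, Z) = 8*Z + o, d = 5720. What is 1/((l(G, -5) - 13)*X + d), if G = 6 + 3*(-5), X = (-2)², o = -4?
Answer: 1/5492 ≈ 0.00018208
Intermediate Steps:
X = 4
G = -9 (G = 6 - 15 = -9)
l(h, Z) = -4 + 8*Z (l(h, Z) = 8*Z - 4 = -4 + 8*Z)
1/((l(G, -5) - 13)*X + d) = 1/(((-4 + 8*(-5)) - 13)*4 + 5720) = 1/(((-4 - 40) - 13)*4 + 5720) = 1/((-44 - 13)*4 + 5720) = 1/(-57*4 + 5720) = 1/(-228 + 5720) = 1/5492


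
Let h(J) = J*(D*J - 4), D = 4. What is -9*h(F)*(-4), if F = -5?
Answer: 4320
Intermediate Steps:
h(J) = J*(-4 + 4*J) (h(J) = J*(4*J - 4) = J*(-4 + 4*J))
-9*h(F)*(-4) = -36*(-5)*(-1 - 5)*(-4) = -36*(-5)*(-6)*(-4) = -9*120*(-4) = -1080*(-4) = 4320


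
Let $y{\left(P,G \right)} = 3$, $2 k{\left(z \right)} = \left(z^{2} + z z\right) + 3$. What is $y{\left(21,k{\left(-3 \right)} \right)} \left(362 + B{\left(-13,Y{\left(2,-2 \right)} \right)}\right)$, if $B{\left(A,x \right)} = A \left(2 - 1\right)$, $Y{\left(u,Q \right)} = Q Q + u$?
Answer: $1047$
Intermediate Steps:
$Y{\left(u,Q \right)} = u + Q^{2}$ ($Y{\left(u,Q \right)} = Q^{2} + u = u + Q^{2}$)
$k{\left(z \right)} = \frac{3}{2} + z^{2}$ ($k{\left(z \right)} = \frac{\left(z^{2} + z z\right) + 3}{2} = \frac{\left(z^{2} + z^{2}\right) + 3}{2} = \frac{2 z^{2} + 3}{2} = \frac{3 + 2 z^{2}}{2} = \frac{3}{2} + z^{2}$)
$B{\left(A,x \right)} = A$ ($B{\left(A,x \right)} = A 1 = A$)
$y{\left(21,k{\left(-3 \right)} \right)} \left(362 + B{\left(-13,Y{\left(2,-2 \right)} \right)}\right) = 3 \left(362 - 13\right) = 3 \cdot 349 = 1047$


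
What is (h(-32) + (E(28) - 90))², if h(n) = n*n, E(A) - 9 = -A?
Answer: 837225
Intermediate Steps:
E(A) = 9 - A
h(n) = n²
(h(-32) + (E(28) - 90))² = ((-32)² + ((9 - 1*28) - 90))² = (1024 + ((9 - 28) - 90))² = (1024 + (-19 - 90))² = (1024 - 109)² = 915² = 837225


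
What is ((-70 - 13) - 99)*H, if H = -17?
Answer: 3094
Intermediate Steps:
((-70 - 13) - 99)*H = ((-70 - 13) - 99)*(-17) = (-83 - 99)*(-17) = -182*(-17) = 3094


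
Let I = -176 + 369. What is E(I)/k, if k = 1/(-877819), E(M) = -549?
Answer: 481922631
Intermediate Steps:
I = 193
k = -1/877819 ≈ -1.1392e-6
E(I)/k = -549/(-1/877819) = -549*(-877819) = 481922631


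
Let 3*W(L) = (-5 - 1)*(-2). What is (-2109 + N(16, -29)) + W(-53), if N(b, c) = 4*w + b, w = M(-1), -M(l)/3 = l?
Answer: -2077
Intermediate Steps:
M(l) = -3*l
W(L) = 4 (W(L) = ((-5 - 1)*(-2))/3 = (-6*(-2))/3 = (⅓)*12 = 4)
w = 3 (w = -3*(-1) = 3)
N(b, c) = 12 + b (N(b, c) = 4*3 + b = 12 + b)
(-2109 + N(16, -29)) + W(-53) = (-2109 + (12 + 16)) + 4 = (-2109 + 28) + 4 = -2081 + 4 = -2077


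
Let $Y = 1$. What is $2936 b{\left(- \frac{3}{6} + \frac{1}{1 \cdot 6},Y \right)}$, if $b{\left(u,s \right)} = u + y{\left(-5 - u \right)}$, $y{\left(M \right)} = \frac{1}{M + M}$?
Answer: $- \frac{27158}{21} \approx -1293.2$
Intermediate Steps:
$y{\left(M \right)} = \frac{1}{2 M}$
$b{\left(u,s \right)} = u + \frac{1}{2 \left(-5 - u\right)}$
$2936 b{\left(- \frac{3}{6} + \frac{1}{1 \cdot 6},Y \right)} = 2936 \frac{- \frac{1}{2} + \left(- \frac{3}{6} + \frac{1}{1 \cdot 6}\right) \left(5 - \left(\frac{1}{2} - \frac{1}{1 \cdot 6}\right)\right)}{5 - \left(\frac{1}{2} - \frac{1}{1 \cdot 6}\right)} = 2936 \frac{- \frac{1}{2} + \left(\left(-3\right) \frac{1}{6} + 1 \cdot \frac{1}{6}\right) \left(5 + \left(\left(-3\right) \frac{1}{6} + 1 \cdot \frac{1}{6}\right)\right)}{5 + \left(\left(-3\right) \frac{1}{6} + 1 \cdot \frac{1}{6}\right)} = 2936 \frac{- \frac{1}{2} + \left(- \frac{1}{2} + \frac{1}{6}\right) \left(5 + \left(- \frac{1}{2} + \frac{1}{6}\right)\right)}{5 + \left(- \frac{1}{2} + \frac{1}{6}\right)} = 2936 \frac{- \frac{1}{2} - \frac{5 - \frac{1}{3}}{3}}{5 - \frac{1}{3}} = 2936 \frac{- \frac{1}{2} - \frac{14}{9}}{\frac{14}{3}} = 2936 \frac{3 \left(- \frac{1}{2} - \frac{14}{9}\right)}{14} = 2936 \cdot \frac{3}{14} \left(- \frac{37}{18}\right) = 2936 \left(- \frac{37}{84}\right) = - \frac{27158}{21}$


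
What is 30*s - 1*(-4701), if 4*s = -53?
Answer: 8607/2 ≈ 4303.5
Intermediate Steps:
s = -53/4 (s = (¼)*(-53) = -53/4 ≈ -13.250)
30*s - 1*(-4701) = 30*(-53/4) - 1*(-4701) = -795/2 + 4701 = 8607/2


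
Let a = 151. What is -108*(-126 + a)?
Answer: -2700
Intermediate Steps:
-108*(-126 + a) = -108*(-126 + 151) = -108*25 = -2700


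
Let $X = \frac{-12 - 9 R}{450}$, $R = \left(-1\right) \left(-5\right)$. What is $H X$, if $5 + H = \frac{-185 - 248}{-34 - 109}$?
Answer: $\frac{893}{3575} \approx 0.24979$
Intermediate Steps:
$R = 5$
$H = - \frac{282}{143}$ ($H = -5 + \frac{-185 - 248}{-34 - 109} = -5 - \frac{433}{-143} = -5 - - \frac{433}{143} = -5 + \frac{433}{143} = - \frac{282}{143} \approx -1.972$)
$X = - \frac{19}{150}$ ($X = \frac{-12 - 45}{450} = \left(-12 - 45\right) \frac{1}{450} = \left(-57\right) \frac{1}{450} = - \frac{19}{150} \approx -0.12667$)
$H X = \left(- \frac{282}{143}\right) \left(- \frac{19}{150}\right) = \frac{893}{3575}$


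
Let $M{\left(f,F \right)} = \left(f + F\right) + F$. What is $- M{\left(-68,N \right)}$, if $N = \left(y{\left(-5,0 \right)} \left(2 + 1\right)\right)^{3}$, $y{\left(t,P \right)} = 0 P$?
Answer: $68$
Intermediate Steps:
$y{\left(t,P \right)} = 0$
$N = 0$ ($N = \left(0 \left(2 + 1\right)\right)^{3} = \left(0 \cdot 3\right)^{3} = 0^{3} = 0$)
$M{\left(f,F \right)} = f + 2 F$ ($M{\left(f,F \right)} = \left(F + f\right) + F = f + 2 F$)
$- M{\left(-68,N \right)} = - (-68 + 2 \cdot 0) = - (-68 + 0) = \left(-1\right) \left(-68\right) = 68$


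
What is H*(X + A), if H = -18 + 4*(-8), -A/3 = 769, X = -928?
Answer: 161750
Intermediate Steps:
A = -2307 (A = -3*769 = -2307)
H = -50 (H = -18 - 32 = -50)
H*(X + A) = -50*(-928 - 2307) = -50*(-3235) = 161750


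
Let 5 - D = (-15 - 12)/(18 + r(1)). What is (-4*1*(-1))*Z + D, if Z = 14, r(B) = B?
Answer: 1186/19 ≈ 62.421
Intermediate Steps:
D = 122/19 (D = 5 - (-15 - 12)/(18 + 1) = 5 - (-27)/19 = 5 - 1*(-27/19) = 5 + 27/19 = 122/19 ≈ 6.4211)
(-4*1*(-1))*Z + D = (-4*1*(-1))*14 + 122/19 = -4*(-1)*14 + 122/19 = 4*14 + 122/19 = 56 + 122/19 = 1186/19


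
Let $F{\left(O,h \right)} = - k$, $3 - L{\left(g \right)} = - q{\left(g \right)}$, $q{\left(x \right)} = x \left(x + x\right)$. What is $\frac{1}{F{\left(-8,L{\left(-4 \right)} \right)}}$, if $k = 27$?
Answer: $- \frac{1}{27} \approx -0.037037$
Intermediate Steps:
$q{\left(x \right)} = 2 x^{2}$ ($q{\left(x \right)} = x 2 x = 2 x^{2}$)
$L{\left(g \right)} = 3 + 2 g^{2}$ ($L{\left(g \right)} = 3 - - 2 g^{2} = 3 + 2 g^{2}$)
$F{\left(O,h \right)} = -27$ ($F{\left(O,h \right)} = \left(-1\right) 27 = -27$)
$\frac{1}{F{\left(-8,L{\left(-4 \right)} \right)}} = \frac{1}{-27} = - \frac{1}{27}$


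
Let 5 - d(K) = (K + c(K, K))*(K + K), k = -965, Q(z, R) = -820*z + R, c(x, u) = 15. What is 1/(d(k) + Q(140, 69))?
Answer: -1/1948226 ≈ -5.1329e-7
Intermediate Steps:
Q(z, R) = R - 820*z
d(K) = 5 - 2*K*(15 + K) (d(K) = 5 - (K + 15)*(K + K) = 5 - (15 + K)*2*K = 5 - 2*K*(15 + K))
1/(d(k) + Q(140, 69)) = 1/((5 - 30*(-965) - 2*(-965)²) + (69 - 820*140)) = 1/((5 + 28950 - 2*931225) + (69 - 114800)) = 1/((5 + 28950 - 1862450) - 114731) = 1/(-1833495 - 114731) = 1/(-1948226) = -1/1948226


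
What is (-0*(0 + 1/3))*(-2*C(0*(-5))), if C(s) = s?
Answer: 0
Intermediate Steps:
(-0*(0 + 1/3))*(-2*C(0*(-5))) = (-0*(0 + 1/3))*(-0*(-5)) = (-0*(0 + 1/3))*(-2*0) = -0/3*0 = -18*0*0 = 0*0 = 0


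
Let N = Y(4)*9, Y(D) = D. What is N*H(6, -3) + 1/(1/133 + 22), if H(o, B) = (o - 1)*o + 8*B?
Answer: 632365/2927 ≈ 216.05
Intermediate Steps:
H(o, B) = 8*B + o*(-1 + o) (H(o, B) = (-1 + o)*o + 8*B = o*(-1 + o) + 8*B = 8*B + o*(-1 + o))
N = 36 (N = 4*9 = 36)
N*H(6, -3) + 1/(1/133 + 22) = 36*(6² - 1*6 + 8*(-3)) + 1/(1/133 + 22) = 36*(36 - 6 - 24) + 1/(1/133 + 22) = 36*6 + 1/(2927/133) = 216 + 133/2927 = 632365/2927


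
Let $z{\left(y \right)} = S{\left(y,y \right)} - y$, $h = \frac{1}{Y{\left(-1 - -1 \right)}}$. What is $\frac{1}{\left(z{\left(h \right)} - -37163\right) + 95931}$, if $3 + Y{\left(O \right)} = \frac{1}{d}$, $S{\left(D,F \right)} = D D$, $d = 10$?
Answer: $\frac{841}{111932444} \approx 7.5135 \cdot 10^{-6}$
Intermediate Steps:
$S{\left(D,F \right)} = D^{2}$
$Y{\left(O \right)} = - \frac{29}{10}$ ($Y{\left(O \right)} = -3 + \frac{1}{10} = - \frac{29}{10}$)
$h = - \frac{10}{29}$ ($h = \frac{1}{- \frac{29}{10}} = - \frac{10}{29} \approx -0.34483$)
$z{\left(y \right)} = y^{2} - y$
$\frac{1}{\left(z{\left(h \right)} - -37163\right) + 95931} = \frac{1}{\left(- \frac{10 \left(-1 - \frac{10}{29}\right)}{29} - -37163\right) + 95931} = \frac{1}{\left(\left(- \frac{10}{29}\right) \left(- \frac{39}{29}\right) + 37163\right) + 95931} = \frac{1}{\left(\frac{390}{841} + 37163\right) + 95931} = \frac{1}{\frac{31254473}{841} + 95931} = \frac{1}{\frac{111932444}{841}} = \frac{841}{111932444}$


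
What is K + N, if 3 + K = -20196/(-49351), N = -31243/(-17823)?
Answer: -43348354/51740169 ≈ -0.83781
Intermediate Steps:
N = 31243/17823 (N = -31243*(-1/17823) = 31243/17823 ≈ 1.7530)
K = -7521/2903 (K = -3 - 20196/(-49351) = -3 - 20196*(-1/49351) = -3 + 1188/2903 = -7521/2903 ≈ -2.5908)
K + N = -7521/2903 + 31243/17823 = -43348354/51740169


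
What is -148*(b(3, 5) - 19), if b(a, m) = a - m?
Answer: 3108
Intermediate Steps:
-148*(b(3, 5) - 19) = -148*((3 - 1*5) - 19) = -148*((3 - 5) - 19) = -148*(-2 - 19) = -148*(-21) = 3108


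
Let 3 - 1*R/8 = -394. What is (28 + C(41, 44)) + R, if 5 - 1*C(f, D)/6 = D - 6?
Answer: 3006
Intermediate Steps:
R = 3176 (R = 24 - 8*(-394) = 24 + 3152 = 3176)
C(f, D) = 66 - 6*D (C(f, D) = 30 - 6*(D - 6) = 30 - 6*(-6 + D) = 30 + (36 - 6*D) = 66 - 6*D)
(28 + C(41, 44)) + R = (28 + (66 - 6*44)) + 3176 = (28 + (66 - 264)) + 3176 = (28 - 198) + 3176 = -170 + 3176 = 3006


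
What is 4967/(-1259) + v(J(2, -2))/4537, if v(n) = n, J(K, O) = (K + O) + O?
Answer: -22537797/5712083 ≈ -3.9456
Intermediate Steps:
J(K, O) = K + 2*O
4967/(-1259) + v(J(2, -2))/4537 = 4967/(-1259) + (2 + 2*(-2))/4537 = 4967*(-1/1259) + (2 - 4)*(1/4537) = -4967/1259 - 2*1/4537 = -4967/1259 - 2/4537 = -22537797/5712083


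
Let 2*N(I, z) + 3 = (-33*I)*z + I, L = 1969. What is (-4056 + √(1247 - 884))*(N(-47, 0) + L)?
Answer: -7884864 + 21384*√3 ≈ -7.8478e+6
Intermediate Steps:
N(I, z) = -3/2 + I/2 - 33*I*z/2 (N(I, z) = -3/2 + ((-33*I)*z + I)/2 = -3/2 + (-33*I*z + I)/2 = -3/2 + (I - 33*I*z)/2 = -3/2 + (I/2 - 33*I*z/2) = -3/2 + I/2 - 33*I*z/2)
(-4056 + √(1247 - 884))*(N(-47, 0) + L) = (-4056 + √(1247 - 884))*((-3/2 + (½)*(-47) - 33/2*(-47)*0) + 1969) = (-4056 + √363)*((-3/2 - 47/2 + 0) + 1969) = (-4056 + 11*√3)*(-25 + 1969) = (-4056 + 11*√3)*1944 = -7884864 + 21384*√3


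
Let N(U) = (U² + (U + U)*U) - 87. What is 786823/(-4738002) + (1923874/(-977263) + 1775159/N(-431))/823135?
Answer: -58777680469332372801419/353943958846533675762660 ≈ -0.16606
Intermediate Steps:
N(U) = -87 + 3*U² (N(U) = (U² + (2*U)*U) - 87 = (U² + 2*U²) - 87 = 3*U² - 87 = -87 + 3*U²)
786823/(-4738002) + (1923874/(-977263) + 1775159/N(-431))/823135 = 786823/(-4738002) + (1923874/(-977263) + 1775159/(-87 + 3*(-431)²))/823135 = 786823*(-1/4738002) + (1923874*(-1/977263) + 1775159/(-87 + 3*185761))*(1/823135) = -786823/4738002 + (-1923874/977263 + 1775159/(-87 + 557283))*(1/823135) = -786823/4738002 + (-1923874/977263 + 1775159/557196)*(1/823135) = -786823/4738002 + (662822312513/544527034548)*(1/823135) = -786823/4738002 + 662822312513/448219260582667980 = -58777680469332372801419/353943958846533675762660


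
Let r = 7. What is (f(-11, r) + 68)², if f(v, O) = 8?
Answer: 5776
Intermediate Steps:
(f(-11, r) + 68)² = (8 + 68)² = 76² = 5776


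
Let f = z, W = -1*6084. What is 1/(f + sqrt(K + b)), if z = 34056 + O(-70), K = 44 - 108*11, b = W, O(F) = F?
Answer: 16993/577527712 - I*sqrt(1807)/577527712 ≈ 2.9424e-5 - 7.3605e-8*I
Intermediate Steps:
W = -6084
b = -6084
K = -1144 (K = 44 - 1188 = -1144)
z = 33986 (z = 34056 - 70 = 33986)
f = 33986
1/(f + sqrt(K + b)) = 1/(33986 + sqrt(-1144 - 6084)) = 1/(33986 + sqrt(-7228)) = 1/(33986 + 2*I*sqrt(1807))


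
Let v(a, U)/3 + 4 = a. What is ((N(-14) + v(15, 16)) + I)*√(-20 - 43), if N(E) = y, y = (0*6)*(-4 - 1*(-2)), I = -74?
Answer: -123*I*√7 ≈ -325.43*I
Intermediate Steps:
v(a, U) = -12 + 3*a
y = 0 (y = 0*(-4 + 2) = 0*(-2) = 0)
N(E) = 0
((N(-14) + v(15, 16)) + I)*√(-20 - 43) = ((0 + (-12 + 3*15)) - 74)*√(-20 - 43) = ((0 + (-12 + 45)) - 74)*√(-63) = ((0 + 33) - 74)*(3*I*√7) = (33 - 74)*(3*I*√7) = -123*I*√7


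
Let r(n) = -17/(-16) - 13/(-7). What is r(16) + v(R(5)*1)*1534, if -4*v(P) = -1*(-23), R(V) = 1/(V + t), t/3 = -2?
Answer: -987569/112 ≈ -8817.6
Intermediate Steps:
t = -6 (t = 3*(-2) = -6)
R(V) = 1/(-6 + V) (R(V) = 1/(V - 6) = 1/(-6 + V))
v(P) = -23/4 (v(P) = -(-1)*(-23)/4 = -¼*23 = -23/4)
r(n) = 327/112 (r(n) = -17*(-1/16) - 13*(-⅐) = 17/16 + 13/7 = 327/112)
r(16) + v(R(5)*1)*1534 = 327/112 - 23/4*1534 = 327/112 - 17641/2 = -987569/112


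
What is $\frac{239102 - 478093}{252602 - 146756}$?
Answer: $- \frac{238991}{105846} \approx -2.2579$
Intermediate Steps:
$\frac{239102 - 478093}{252602 - 146756} = - \frac{238991}{252602 + \left(-151466 + 4710\right)} = - \frac{238991}{252602 - 146756} = - \frac{238991}{105846}$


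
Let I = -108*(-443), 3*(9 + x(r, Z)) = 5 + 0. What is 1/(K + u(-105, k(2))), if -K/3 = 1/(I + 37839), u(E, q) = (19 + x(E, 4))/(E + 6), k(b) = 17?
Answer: -8482617/999932 ≈ -8.4832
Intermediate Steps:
x(r, Z) = -22/3 (x(r, Z) = -9 + (5 + 0)/3 = -9 + (⅓)*5 = -9 + 5/3 = -22/3)
I = 47844
u(E, q) = 35/(3*(6 + E)) (u(E, q) = (19 - 22/3)/(E + 6) = 35/(3*(6 + E)))
K = -1/28561 (K = -3/(47844 + 37839) = -3/85683 = -3*1/85683 = -1/28561 ≈ -3.5013e-5)
1/(K + u(-105, k(2))) = 1/(-1/28561 + 35/(3*(6 - 105))) = 1/(-1/28561 + (35/3)/(-99)) = 1/(-1/28561 + (35/3)*(-1/99)) = 1/(-1/28561 - 35/297) = 1/(-999932/8482617) = -8482617/999932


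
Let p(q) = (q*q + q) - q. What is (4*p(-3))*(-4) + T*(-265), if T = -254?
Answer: 67166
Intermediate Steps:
p(q) = q² (p(q) = (q² + q) - q = (q + q²) - q = q²)
(4*p(-3))*(-4) + T*(-265) = (4*(-3)²)*(-4) - 254*(-265) = (4*9)*(-4) + 67310 = 36*(-4) + 67310 = -144 + 67310 = 67166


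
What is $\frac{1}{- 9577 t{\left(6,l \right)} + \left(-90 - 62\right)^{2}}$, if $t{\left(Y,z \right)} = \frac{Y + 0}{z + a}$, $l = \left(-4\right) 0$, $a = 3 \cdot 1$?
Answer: $\frac{1}{3950} \approx 0.00025316$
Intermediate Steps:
$a = 3$
$l = 0$
$t{\left(Y,z \right)} = \frac{Y}{3 + z}$ ($t{\left(Y,z \right)} = \frac{Y + 0}{z + 3} = \frac{Y}{3 + z}$)
$\frac{1}{- 9577 t{\left(6,l \right)} + \left(-90 - 62\right)^{2}} = \frac{1}{- 9577 \frac{6}{3 + 0} + \left(-90 - 62\right)^{2}} = \frac{1}{- 9577 \cdot \frac{6}{3} + \left(-152\right)^{2}} = \frac{1}{- 9577 \cdot 6 \cdot \frac{1}{3} + 23104} = \frac{1}{\left(-9577\right) 2 + 23104} = \frac{1}{-19154 + 23104} = \frac{1}{3950}$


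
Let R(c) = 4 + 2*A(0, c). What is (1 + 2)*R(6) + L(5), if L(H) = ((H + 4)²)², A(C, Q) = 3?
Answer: 6591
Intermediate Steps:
R(c) = 10 (R(c) = 4 + 2*3 = 4 + 6 = 10)
L(H) = (4 + H)⁴ (L(H) = ((4 + H)²)² = (4 + H)⁴)
(1 + 2)*R(6) + L(5) = (1 + 2)*10 + (4 + 5)⁴ = 3*10 + 9⁴ = 30 + 6561 = 6591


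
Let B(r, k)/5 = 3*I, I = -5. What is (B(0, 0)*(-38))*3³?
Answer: 76950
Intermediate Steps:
B(r, k) = -75 (B(r, k) = 5*(3*(-5)) = 5*(-15) = -75)
(B(0, 0)*(-38))*3³ = -75*(-38)*3³ = 2850*27 = 76950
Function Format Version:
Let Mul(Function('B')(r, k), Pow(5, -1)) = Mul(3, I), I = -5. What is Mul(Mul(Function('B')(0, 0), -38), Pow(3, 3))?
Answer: 76950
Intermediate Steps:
Function('B')(r, k) = -75 (Function('B')(r, k) = Mul(5, Mul(3, -5)) = Mul(5, -15) = -75)
Mul(Mul(Function('B')(0, 0), -38), Pow(3, 3)) = Mul(Mul(-75, -38), Pow(3, 3)) = Mul(2850, 27) = 76950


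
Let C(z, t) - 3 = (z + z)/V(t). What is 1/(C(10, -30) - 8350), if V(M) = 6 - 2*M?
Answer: -33/275441 ≈ -0.00011981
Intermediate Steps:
C(z, t) = 3 + 2*z/(6 - 2*t) (C(z, t) = 3 + (z + z)/(6 - 2*t) = 3 + (2*z)/(6 - 2*t) = 3 + 2*z/(6 - 2*t))
1/(C(10, -30) - 8350) = 1/((-9 - 1*10 + 3*(-30))/(-3 - 30) - 8350) = 1/((-9 - 10 - 90)/(-33) - 8350) = 1/(-1/33*(-109) - 8350) = 1/(109/33 - 8350) = 1/(-275441/33) = -33/275441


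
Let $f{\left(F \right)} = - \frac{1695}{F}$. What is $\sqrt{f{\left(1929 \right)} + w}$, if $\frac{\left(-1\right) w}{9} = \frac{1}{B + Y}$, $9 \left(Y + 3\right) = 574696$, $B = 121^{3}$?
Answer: $\frac{i \sqrt{99132149378488960522}}{10621535674} \approx 0.93739 i$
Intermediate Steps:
$B = 1771561$
$Y = \frac{574669}{9}$ ($Y = -3 + \frac{1}{9} \cdot 574696 = -3 + \frac{574696}{9} = \frac{574669}{9} \approx 63852.0$)
$w = - \frac{81}{16518718}$ ($w = - \frac{9}{1771561 + \frac{574669}{9}} = - \frac{9}{\frac{16518718}{9}} = \left(-9\right) \frac{9}{16518718} = - \frac{81}{16518718} \approx -4.9035 \cdot 10^{-6}$)
$\sqrt{f{\left(1929 \right)} + w} = \sqrt{- \frac{1695}{1929} - \frac{81}{16518718}} = \sqrt{\left(-1695\right) \frac{1}{1929} - \frac{81}{16518718}} = \sqrt{- \frac{565}{643} - \frac{81}{16518718}} = \sqrt{- \frac{9333127753}{10621535674}} = \frac{i \sqrt{99132149378488960522}}{10621535674}$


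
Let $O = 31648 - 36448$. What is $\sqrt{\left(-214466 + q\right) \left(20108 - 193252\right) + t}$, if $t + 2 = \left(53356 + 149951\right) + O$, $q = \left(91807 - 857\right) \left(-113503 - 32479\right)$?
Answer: $\sqrt{2298880912457209} \approx 4.7947 \cdot 10^{7}$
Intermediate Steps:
$O = -4800$
$q = -13277062900$ ($q = 90950 \left(-145982\right) = -13277062900$)
$t = 198505$ ($t = -2 + \left(\left(53356 + 149951\right) - 4800\right) = -2 + \left(203307 - 4800\right) = -2 + 198507 = 198505$)
$\sqrt{\left(-214466 + q\right) \left(20108 - 193252\right) + t} = \sqrt{\left(-214466 - 13277062900\right) \left(20108 - 193252\right) + 198505} = \sqrt{\left(-13277277366\right) \left(-173144\right) + 198505} = \sqrt{2298880912258704 + 198505} = \sqrt{2298880912457209}$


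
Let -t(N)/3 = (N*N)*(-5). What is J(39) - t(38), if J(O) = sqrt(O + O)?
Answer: -21660 + sqrt(78) ≈ -21651.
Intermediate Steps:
J(O) = sqrt(2)*sqrt(O) (J(O) = sqrt(2*O) = sqrt(2)*sqrt(O))
t(N) = 15*N**2 (t(N) = -3*N*N*(-5) = -3*N**2*(-5) = -(-15)*N**2 = 15*N**2)
J(39) - t(38) = sqrt(2)*sqrt(39) - 15*38**2 = sqrt(78) - 15*1444 = sqrt(78) - 1*21660 = sqrt(78) - 21660 = -21660 + sqrt(78)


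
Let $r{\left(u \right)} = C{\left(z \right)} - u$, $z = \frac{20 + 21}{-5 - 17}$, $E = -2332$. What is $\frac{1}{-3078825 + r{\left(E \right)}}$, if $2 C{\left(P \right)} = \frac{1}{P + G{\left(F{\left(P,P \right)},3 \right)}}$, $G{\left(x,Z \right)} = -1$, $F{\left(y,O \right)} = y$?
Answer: $- \frac{63}{193819070} \approx -3.2505 \cdot 10^{-7}$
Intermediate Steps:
$z = - \frac{41}{22}$ ($z = \frac{41}{-22} = 41 \left(- \frac{1}{22}\right) = - \frac{41}{22} \approx -1.8636$)
$C{\left(P \right)} = \frac{1}{2 \left(-1 + P\right)}$ ($C{\left(P \right)} = \frac{1}{2 \left(P - 1\right)} = \frac{1}{2 \left(-1 + P\right)}$)
$r{\left(u \right)} = - \frac{11}{63} - u$ ($r{\left(u \right)} = \frac{1}{2 \left(-1 - \frac{41}{22}\right)} - u = \frac{1}{2 \left(- \frac{63}{22}\right)} - u = \frac{1}{2} \left(- \frac{22}{63}\right) - u = - \frac{11}{63} - u$)
$\frac{1}{-3078825 + r{\left(E \right)}} = \frac{1}{-3078825 - - \frac{146905}{63}} = \frac{1}{-3078825 + \left(- \frac{11}{63} + 2332\right)} = \frac{1}{-3078825 + \frac{146905}{63}} = \frac{1}{- \frac{193819070}{63}} = - \frac{63}{193819070}$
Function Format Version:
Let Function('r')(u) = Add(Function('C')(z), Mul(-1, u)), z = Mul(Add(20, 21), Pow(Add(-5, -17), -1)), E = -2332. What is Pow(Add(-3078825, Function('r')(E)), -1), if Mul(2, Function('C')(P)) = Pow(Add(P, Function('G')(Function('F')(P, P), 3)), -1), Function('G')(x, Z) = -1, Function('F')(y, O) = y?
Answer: Rational(-63, 193819070) ≈ -3.2505e-7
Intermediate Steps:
z = Rational(-41, 22) (z = Mul(41, Pow(-22, -1)) = Mul(41, Rational(-1, 22)) = Rational(-41, 22) ≈ -1.8636)
Function('C')(P) = Mul(Rational(1, 2), Pow(Add(-1, P), -1)) (Function('C')(P) = Mul(Rational(1, 2), Pow(Add(P, -1), -1)) = Mul(Rational(1, 2), Pow(Add(-1, P), -1)))
Function('r')(u) = Add(Rational(-11, 63), Mul(-1, u)) (Function('r')(u) = Add(Mul(Rational(1, 2), Pow(Add(-1, Rational(-41, 22)), -1)), Mul(-1, u)) = Add(Mul(Rational(1, 2), Pow(Rational(-63, 22), -1)), Mul(-1, u)) = Add(Mul(Rational(1, 2), Rational(-22, 63)), Mul(-1, u)) = Add(Rational(-11, 63), Mul(-1, u)))
Pow(Add(-3078825, Function('r')(E)), -1) = Pow(Add(-3078825, Add(Rational(-11, 63), Mul(-1, -2332))), -1) = Pow(Add(-3078825, Add(Rational(-11, 63), 2332)), -1) = Pow(Add(-3078825, Rational(146905, 63)), -1) = Pow(Rational(-193819070, 63), -1) = Rational(-63, 193819070)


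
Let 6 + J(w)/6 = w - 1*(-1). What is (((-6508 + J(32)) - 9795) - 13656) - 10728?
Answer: -40525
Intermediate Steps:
J(w) = -30 + 6*w (J(w) = -36 + 6*(w - 1*(-1)) = -36 + 6*(w + 1) = -36 + 6*(1 + w) = -36 + (6 + 6*w) = -30 + 6*w)
(((-6508 + J(32)) - 9795) - 13656) - 10728 = (((-6508 + (-30 + 6*32)) - 9795) - 13656) - 10728 = (((-6508 + (-30 + 192)) - 9795) - 13656) - 10728 = (((-6508 + 162) - 9795) - 13656) - 10728 = ((-6346 - 9795) - 13656) - 10728 = (-16141 - 13656) - 10728 = -29797 - 10728 = -40525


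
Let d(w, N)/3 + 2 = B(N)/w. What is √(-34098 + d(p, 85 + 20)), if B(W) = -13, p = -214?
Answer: 3*I*√173535382/214 ≈ 184.67*I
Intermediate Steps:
d(w, N) = -6 - 39/w (d(w, N) = -6 + 3*(-13/w) = -6 - 39/w)
√(-34098 + d(p, 85 + 20)) = √(-34098 + (-6 - 39/(-214))) = √(-34098 + (-6 - 39*(-1/214))) = √(-34098 + (-6 + 39/214)) = √(-34098 - 1245/214) = √(-7298217/214) = 3*I*√173535382/214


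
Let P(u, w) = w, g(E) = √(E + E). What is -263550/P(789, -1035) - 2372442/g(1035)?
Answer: 17570/69 - 395407*√230/115 ≈ -51890.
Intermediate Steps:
g(E) = √2*√E (g(E) = √(2*E) = √2*√E)
-263550/P(789, -1035) - 2372442/g(1035) = -263550/(-1035) - 2372442*√230/690 = -263550*(-1/1035) - 2372442*√230/690 = 17570/69 - 2372442*√230/690 = 17570/69 - 395407*√230/115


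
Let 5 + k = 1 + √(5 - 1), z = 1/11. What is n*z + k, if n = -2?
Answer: -24/11 ≈ -2.1818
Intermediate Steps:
z = 1/11 ≈ 0.090909
k = -2 (k = -5 + (1 + √(5 - 1)) = -5 + (1 + √4) = -5 + (1 + 2) = -5 + 3 = -2)
n*z + k = -2*1/11 - 2 = -2/11 - 2 = -24/11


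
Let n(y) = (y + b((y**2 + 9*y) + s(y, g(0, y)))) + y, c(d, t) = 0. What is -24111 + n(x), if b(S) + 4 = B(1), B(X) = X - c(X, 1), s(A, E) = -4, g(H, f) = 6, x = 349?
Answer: -23416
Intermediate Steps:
B(X) = X (B(X) = X - 1*0 = X + 0 = X)
b(S) = -3 (b(S) = -4 + 1 = -3)
n(y) = -3 + 2*y (n(y) = (y - 3) + y = (-3 + y) + y = -3 + 2*y)
-24111 + n(x) = -24111 + (-3 + 2*349) = -24111 + (-3 + 698) = -24111 + 695 = -23416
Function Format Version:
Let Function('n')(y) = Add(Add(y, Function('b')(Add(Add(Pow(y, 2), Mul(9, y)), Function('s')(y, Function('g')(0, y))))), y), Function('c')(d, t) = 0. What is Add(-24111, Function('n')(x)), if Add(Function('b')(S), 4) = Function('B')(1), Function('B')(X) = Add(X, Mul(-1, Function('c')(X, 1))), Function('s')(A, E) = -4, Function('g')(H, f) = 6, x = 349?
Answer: -23416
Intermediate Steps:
Function('B')(X) = X (Function('B')(X) = Add(X, Mul(-1, 0)) = Add(X, 0) = X)
Function('b')(S) = -3 (Function('b')(S) = Add(-4, 1) = -3)
Function('n')(y) = Add(-3, Mul(2, y)) (Function('n')(y) = Add(Add(y, -3), y) = Add(Add(-3, y), y) = Add(-3, Mul(2, y)))
Add(-24111, Function('n')(x)) = Add(-24111, Add(-3, Mul(2, 349))) = Add(-24111, Add(-3, 698)) = Add(-24111, 695) = -23416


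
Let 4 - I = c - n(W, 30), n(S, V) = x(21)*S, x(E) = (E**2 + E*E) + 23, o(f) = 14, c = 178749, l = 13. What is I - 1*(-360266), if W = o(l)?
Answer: 194191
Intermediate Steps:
x(E) = 23 + 2*E**2 (x(E) = (E**2 + E**2) + 23 = 2*E**2 + 23 = 23 + 2*E**2)
W = 14
n(S, V) = 905*S (n(S, V) = (23 + 2*21**2)*S = (23 + 2*441)*S = (23 + 882)*S = 905*S)
I = -166075 (I = 4 - (178749 - 905*14) = 4 - (178749 - 1*12670) = 4 - (178749 - 12670) = 4 - 1*166079 = 4 - 166079 = -166075)
I - 1*(-360266) = -166075 - 1*(-360266) = -166075 + 360266 = 194191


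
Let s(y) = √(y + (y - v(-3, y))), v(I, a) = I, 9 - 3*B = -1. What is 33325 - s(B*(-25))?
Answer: 33325 - I*√1473/3 ≈ 33325.0 - 12.793*I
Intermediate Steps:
B = 10/3 (B = 3 - ⅓*(-1) = 3 + ⅓ = 10/3 ≈ 3.3333)
s(y) = √(3 + 2*y) (s(y) = √(y + (y - 1*(-3))) = √(y + (y + 3)) = √(y + (3 + y)) = √(3 + 2*y))
33325 - s(B*(-25)) = 33325 - √(3 + 2*((10/3)*(-25))) = 33325 - √(3 + 2*(-250/3)) = 33325 - √(3 - 500/3) = 33325 - √(-491/3) = 33325 - I*√1473/3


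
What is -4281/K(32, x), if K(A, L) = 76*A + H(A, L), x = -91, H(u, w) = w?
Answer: -4281/2341 ≈ -1.8287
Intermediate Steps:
K(A, L) = L + 76*A (K(A, L) = 76*A + L = L + 76*A)
-4281/K(32, x) = -4281/(-91 + 76*32) = -4281/(-91 + 2432) = -4281/2341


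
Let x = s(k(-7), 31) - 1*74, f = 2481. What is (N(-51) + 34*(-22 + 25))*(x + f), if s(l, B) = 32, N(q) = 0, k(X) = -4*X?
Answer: 248778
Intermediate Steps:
x = -42 (x = 32 - 1*74 = 32 - 74 = -42)
(N(-51) + 34*(-22 + 25))*(x + f) = (0 + 34*(-22 + 25))*(-42 + 2481) = (0 + 34*3)*2439 = (0 + 102)*2439 = 102*2439 = 248778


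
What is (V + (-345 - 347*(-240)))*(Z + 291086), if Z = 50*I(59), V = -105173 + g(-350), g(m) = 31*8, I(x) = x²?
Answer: -10228340640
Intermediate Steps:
g(m) = 248
V = -104925 (V = -105173 + 248 = -104925)
Z = 174050 (Z = 50*59² = 50*3481 = 174050)
(V + (-345 - 347*(-240)))*(Z + 291086) = (-104925 + (-345 - 347*(-240)))*(174050 + 291086) = (-104925 + (-345 + 83280))*465136 = (-104925 + 82935)*465136 = -21990*465136 = -10228340640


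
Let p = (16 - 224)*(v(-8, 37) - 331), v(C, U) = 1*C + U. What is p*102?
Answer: 6407232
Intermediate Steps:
v(C, U) = C + U
p = 62816 (p = (16 - 224)*((-8 + 37) - 331) = -208*(29 - 331) = -208*(-302) = 62816)
p*102 = 62816*102 = 6407232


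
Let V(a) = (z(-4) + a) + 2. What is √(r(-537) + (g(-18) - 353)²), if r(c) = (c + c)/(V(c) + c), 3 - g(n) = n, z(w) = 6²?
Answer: √29576022742/518 ≈ 332.00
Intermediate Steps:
z(w) = 36
g(n) = 3 - n
V(a) = 38 + a (V(a) = (36 + a) + 2 = 38 + a)
r(c) = 2*c/(38 + 2*c) (r(c) = (c + c)/((38 + c) + c) = (2*c)/(38 + 2*c) = 2*c/(38 + 2*c))
√(r(-537) + (g(-18) - 353)²) = √(-537/(19 - 537) + ((3 - 1*(-18)) - 353)²) = √(-537/(-518) + ((3 + 18) - 353)²) = √(-537*(-1/518) + (21 - 353)²) = √(537/518 + (-332)²) = √(537/518 + 110224) = √(57096569/518) = √29576022742/518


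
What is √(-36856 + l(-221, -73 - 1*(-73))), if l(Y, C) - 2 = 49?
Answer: I*√36805 ≈ 191.85*I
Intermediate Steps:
l(Y, C) = 51 (l(Y, C) = 2 + 49 = 51)
√(-36856 + l(-221, -73 - 1*(-73))) = √(-36856 + 51) = √(-36805) = I*√36805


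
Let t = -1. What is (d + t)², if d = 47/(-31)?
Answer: 6084/961 ≈ 6.3309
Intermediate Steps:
d = -47/31 (d = 47*(-1/31) = -47/31 ≈ -1.5161)
(d + t)² = (-47/31 - 1)² = (-78/31)² = 6084/961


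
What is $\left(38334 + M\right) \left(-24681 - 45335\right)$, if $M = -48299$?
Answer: $697709440$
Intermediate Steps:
$\left(38334 + M\right) \left(-24681 - 45335\right) = \left(38334 - 48299\right) \left(-24681 - 45335\right) = \left(-9965\right) \left(-70016\right) = 697709440$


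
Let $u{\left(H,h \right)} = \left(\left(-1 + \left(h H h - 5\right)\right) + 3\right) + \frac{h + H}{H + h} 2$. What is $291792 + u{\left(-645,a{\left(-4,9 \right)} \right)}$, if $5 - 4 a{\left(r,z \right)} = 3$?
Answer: $\frac{1166519}{4} \approx 2.9163 \cdot 10^{5}$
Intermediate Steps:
$a{\left(r,z \right)} = \frac{1}{2}$ ($a{\left(r,z \right)} = \frac{5}{4} - \frac{3}{4} = \frac{1}{2}$)
$u{\left(H,h \right)} = -1 + H h^{2}$ ($u{\left(H,h \right)} = \left(\left(-1 + \left(H h h - 5\right)\right) + 3\right) + \frac{H + h}{H + h} 2 = \left(\left(-1 + \left(H h^{2} - 5\right)\right) + 3\right) + 1 \cdot 2 = \left(\left(-1 + \left(-5 + H h^{2}\right)\right) + 3\right) + 2 = \left(\left(-6 + H h^{2}\right) + 3\right) + 2 = \left(-3 + H h^{2}\right) + 2 = -1 + H h^{2}$)
$291792 + u{\left(-645,a{\left(-4,9 \right)} \right)} = 291792 - \left(1 + \frac{645}{4}\right) = 291792 - \frac{649}{4} = \frac{1166519}{4}$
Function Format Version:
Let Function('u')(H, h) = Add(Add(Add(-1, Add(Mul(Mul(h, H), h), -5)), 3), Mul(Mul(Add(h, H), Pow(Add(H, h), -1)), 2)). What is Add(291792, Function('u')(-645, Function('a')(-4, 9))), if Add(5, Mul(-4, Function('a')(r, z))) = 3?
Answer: Rational(1166519, 4) ≈ 2.9163e+5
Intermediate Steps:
Function('a')(r, z) = Rational(1, 2) (Function('a')(r, z) = Add(Rational(5, 4), Mul(Rational(-1, 4), 3)) = Add(Rational(5, 4), Rational(-3, 4)) = Rational(1, 2))
Function('u')(H, h) = Add(-1, Mul(H, Pow(h, 2))) (Function('u')(H, h) = Add(Add(Add(-1, Add(Mul(Mul(H, h), h), -5)), 3), Mul(Mul(Add(H, h), Pow(Add(H, h), -1)), 2)) = Add(Add(Add(-1, Add(Mul(H, Pow(h, 2)), -5)), 3), Mul(1, 2)) = Add(Add(Add(-1, Add(-5, Mul(H, Pow(h, 2)))), 3), 2) = Add(Add(Add(-6, Mul(H, Pow(h, 2))), 3), 2) = Add(Add(-3, Mul(H, Pow(h, 2))), 2) = Add(-1, Mul(H, Pow(h, 2))))
Add(291792, Function('u')(-645, Function('a')(-4, 9))) = Add(291792, Add(-1, Mul(-645, Pow(Rational(1, 2), 2)))) = Add(291792, Add(-1, Mul(-645, Rational(1, 4)))) = Add(291792, Add(-1, Rational(-645, 4))) = Add(291792, Rational(-649, 4)) = Rational(1166519, 4)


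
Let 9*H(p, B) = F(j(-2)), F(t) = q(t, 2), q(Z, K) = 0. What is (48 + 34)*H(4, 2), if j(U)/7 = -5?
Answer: 0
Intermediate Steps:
j(U) = -35 (j(U) = 7*(-5) = -35)
F(t) = 0
H(p, B) = 0 (H(p, B) = (⅑)*0 = 0)
(48 + 34)*H(4, 2) = (48 + 34)*0 = 82*0 = 0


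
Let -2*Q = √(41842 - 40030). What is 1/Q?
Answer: -√453/453 ≈ -0.046984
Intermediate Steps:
Q = -√453 (Q = -√(41842 - 40030)/2 = -√453 ≈ -21.284)
1/Q = 1/(-√453) = -√453/453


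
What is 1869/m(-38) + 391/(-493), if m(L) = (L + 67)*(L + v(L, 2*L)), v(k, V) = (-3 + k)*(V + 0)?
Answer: -22975/29754 ≈ -0.77217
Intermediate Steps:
v(k, V) = V*(-3 + k) (v(k, V) = (-3 + k)*V = V*(-3 + k))
m(L) = (67 + L)*(L + 2*L*(-3 + L)) (m(L) = (L + 67)*(L + (2*L)*(-3 + L)) = (67 + L)*(L + 2*L*(-3 + L)))
1869/m(-38) + 391/(-493) = 1869/((-38*(-335 + 2*(-38)**2 + 129*(-38)))) + 391/(-493) = 1869/((-38*(-335 + 2*1444 - 4902))) + 391*(-1/493) = 1869/((-38*(-335 + 2888 - 4902))) - 23/29 = 1869/((-38*(-2349))) - 23/29 = 1869/89262 - 23/29 = 1869*(1/89262) - 23/29 = 623/29754 - 23/29 = -22975/29754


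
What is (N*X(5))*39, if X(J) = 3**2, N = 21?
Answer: 7371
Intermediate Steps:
X(J) = 9
(N*X(5))*39 = (21*9)*39 = 189*39 = 7371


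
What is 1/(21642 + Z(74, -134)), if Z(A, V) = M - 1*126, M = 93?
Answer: 1/21609 ≈ 4.6277e-5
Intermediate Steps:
Z(A, V) = -33 (Z(A, V) = 93 - 1*126 = 93 - 126 = -33)
1/(21642 + Z(74, -134)) = 1/(21642 - 33) = 1/21609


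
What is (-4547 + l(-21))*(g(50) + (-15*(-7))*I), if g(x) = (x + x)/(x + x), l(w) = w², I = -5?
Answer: 2151544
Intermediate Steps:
g(x) = 1 (g(x) = (2*x)/((2*x)) = (2*x)*(1/(2*x)) = 1)
(-4547 + l(-21))*(g(50) + (-15*(-7))*I) = (-4547 + (-21)²)*(1 - 15*(-7)*(-5)) = (-4547 + 441)*(1 + 105*(-5)) = -4106*(1 - 525) = -4106*(-524) = 2151544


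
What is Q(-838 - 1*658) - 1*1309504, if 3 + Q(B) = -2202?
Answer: -1311709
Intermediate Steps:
Q(B) = -2205 (Q(B) = -3 - 2202 = -2205)
Q(-838 - 1*658) - 1*1309504 = -2205 - 1*1309504 = -2205 - 1309504 = -1311709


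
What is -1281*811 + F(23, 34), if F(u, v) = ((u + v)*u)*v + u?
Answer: -994294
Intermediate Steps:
F(u, v) = u + u*v*(u + v) (F(u, v) = (u*(u + v))*v + u = u*v*(u + v) + u = u + u*v*(u + v))
-1281*811 + F(23, 34) = -1281*811 + 23*(1 + 34² + 23*34) = -1038891 + 23*(1 + 1156 + 782) = -1038891 + 23*1939 = -1038891 + 44597 = -994294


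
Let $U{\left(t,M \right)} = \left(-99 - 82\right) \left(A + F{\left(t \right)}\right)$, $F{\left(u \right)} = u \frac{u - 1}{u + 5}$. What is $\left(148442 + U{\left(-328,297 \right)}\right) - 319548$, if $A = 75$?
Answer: $- \frac{40119891}{323} \approx -1.2421 \cdot 10^{5}$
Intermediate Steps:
$F{\left(u \right)} = \frac{u \left(-1 + u\right)}{5 + u}$ ($F{\left(u \right)} = u \frac{-1 + u}{5 + u} = \frac{u \left(-1 + u\right)}{5 + u}$)
$U{\left(t,M \right)} = -13575 - \frac{181 t \left(-1 + t\right)}{5 + t}$ ($U{\left(t,M \right)} = \left(-99 - 82\right) \left(75 + \frac{t \left(-1 + t\right)}{5 + t}\right) = - 181 \left(75 + \frac{t \left(-1 + t\right)}{5 + t}\right) = -13575 - \frac{181 t \left(-1 + t\right)}{5 + t}$)
$\left(148442 + U{\left(-328,297 \right)}\right) - 319548 = \left(148442 + \frac{181 \left(-375 - \left(-328\right)^{2} - -24272\right)}{5 - 328}\right) - 319548 = \left(148442 + \frac{181 \left(-375 - 107584 + 24272\right)}{-323}\right) - 319548 = \left(148442 + 181 \left(- \frac{1}{323}\right) \left(-375 - 107584 + 24272\right)\right) - 319548 = \left(148442 + 181 \left(- \frac{1}{323}\right) \left(-83687\right)\right) - 319548 = \left(148442 + \frac{15147347}{323}\right) - 319548 = \frac{63094113}{323} - 319548 = - \frac{40119891}{323}$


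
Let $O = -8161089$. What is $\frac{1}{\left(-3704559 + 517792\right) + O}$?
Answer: $- \frac{1}{11347856} \approx -8.8122 \cdot 10^{-8}$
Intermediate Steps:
$\frac{1}{\left(-3704559 + 517792\right) + O} = \frac{1}{\left(-3704559 + 517792\right) - 8161089} = \frac{1}{-3186767 - 8161089} = \frac{1}{-11347856} = - \frac{1}{11347856}$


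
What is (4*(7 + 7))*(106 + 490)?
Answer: 33376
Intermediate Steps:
(4*(7 + 7))*(106 + 490) = (4*14)*596 = 56*596 = 33376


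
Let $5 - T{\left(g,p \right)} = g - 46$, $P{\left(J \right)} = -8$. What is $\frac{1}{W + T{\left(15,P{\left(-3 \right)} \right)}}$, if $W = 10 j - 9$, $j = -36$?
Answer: $- \frac{1}{333} \approx -0.003003$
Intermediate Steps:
$W = -369$ ($W = 10 \left(-36\right) - 9 = -360 - 9 = -369$)
$T{\left(g,p \right)} = 51 - g$ ($T{\left(g,p \right)} = 5 - \left(g - 46\right) = 5 - \left(-46 + g\right) = 51 - g$)
$\frac{1}{W + T{\left(15,P{\left(-3 \right)} \right)}} = \frac{1}{-369 + \left(51 - 15\right)} = \frac{1}{-369 + 36} = \frac{1}{-333} = - \frac{1}{333}$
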